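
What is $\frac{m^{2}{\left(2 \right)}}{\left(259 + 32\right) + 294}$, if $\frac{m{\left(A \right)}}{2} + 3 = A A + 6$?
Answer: $\frac{196}{585} \approx 0.33504$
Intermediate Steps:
$m{\left(A \right)} = 6 + 2 A^{2}$ ($m{\left(A \right)} = -6 + 2 \left(A A + 6\right) = -6 + 2 \left(A^{2} + 6\right) = -6 + 2 \left(6 + A^{2}\right) = -6 + \left(12 + 2 A^{2}\right) = 6 + 2 A^{2}$)
$\frac{m^{2}{\left(2 \right)}}{\left(259 + 32\right) + 294} = \frac{\left(6 + 2 \cdot 2^{2}\right)^{2}}{\left(259 + 32\right) + 294} = \frac{\left(6 + 2 \cdot 4\right)^{2}}{291 + 294} = \frac{\left(6 + 8\right)^{2}}{585} = 14^{2} \cdot \frac{1}{585} = 196 \cdot \frac{1}{585} = \frac{196}{585}$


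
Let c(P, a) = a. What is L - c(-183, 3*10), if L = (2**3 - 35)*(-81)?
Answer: 2157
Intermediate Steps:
L = 2187 (L = (8 - 35)*(-81) = -27*(-81) = 2187)
L - c(-183, 3*10) = 2187 - 3*10 = 2187 - 1*30 = 2187 - 30 = 2157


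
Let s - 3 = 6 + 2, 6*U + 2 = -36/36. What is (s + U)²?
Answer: 441/4 ≈ 110.25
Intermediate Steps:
U = -½ (U = -⅓ + (-36/36)/6 = -⅓ + (-36*1/36)/6 = -⅓ + (⅙)*(-1) = -⅓ - ⅙ = -½ ≈ -0.50000)
s = 11 (s = 3 + (6 + 2) = 3 + 8 = 11)
(s + U)² = (11 - ½)² = (21/2)² = 441/4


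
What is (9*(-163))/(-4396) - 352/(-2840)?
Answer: 714209/1560580 ≈ 0.45766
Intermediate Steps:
(9*(-163))/(-4396) - 352/(-2840) = -1467*(-1/4396) - 352*(-1/2840) = 1467/4396 + 44/355 = 714209/1560580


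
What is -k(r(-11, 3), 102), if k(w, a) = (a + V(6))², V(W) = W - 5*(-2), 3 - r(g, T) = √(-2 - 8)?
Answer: -13924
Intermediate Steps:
r(g, T) = 3 - I*√10 (r(g, T) = 3 - √(-2 - 8) = 3 - √(-10) = 3 - I*√10)
V(W) = 10 + W (V(W) = W + 10 = 10 + W)
k(w, a) = (16 + a)² (k(w, a) = (a + (10 + 6))² = (a + 16)² = (16 + a)²)
-k(r(-11, 3), 102) = -(16 + 102)² = -1*118² = -1*13924 = -13924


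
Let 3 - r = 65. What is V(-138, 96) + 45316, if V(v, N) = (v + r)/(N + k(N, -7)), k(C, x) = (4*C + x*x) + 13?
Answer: 12280536/271 ≈ 45316.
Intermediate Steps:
r = -62 (r = 3 - 1*65 = 3 - 65 = -62)
k(C, x) = 13 + x² + 4*C (k(C, x) = (4*C + x²) + 13 = (x² + 4*C) + 13 = 13 + x² + 4*C)
V(v, N) = (-62 + v)/(62 + 5*N) (V(v, N) = (v - 62)/(N + (13 + (-7)² + 4*N)) = (-62 + v)/(N + (13 + 49 + 4*N)) = (-62 + v)/(N + (62 + 4*N)) = (-62 + v)/(62 + 5*N))
V(-138, 96) + 45316 = (-62 - 138)/(62 + 5*96) + 45316 = -200/(62 + 480) + 45316 = -200/542 + 45316 = (1/542)*(-200) + 45316 = -100/271 + 45316 = 12280536/271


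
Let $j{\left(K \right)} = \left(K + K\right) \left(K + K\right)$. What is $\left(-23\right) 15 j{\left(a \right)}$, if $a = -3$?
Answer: $-12420$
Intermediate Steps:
$j{\left(K \right)} = 4 K^{2}$ ($j{\left(K \right)} = 2 K 2 K = 4 K^{2}$)
$\left(-23\right) 15 j{\left(a \right)} = \left(-23\right) 15 \cdot 4 \left(-3\right)^{2} = - 345 \cdot 4 \cdot 9 = \left(-345\right) 36 = -12420$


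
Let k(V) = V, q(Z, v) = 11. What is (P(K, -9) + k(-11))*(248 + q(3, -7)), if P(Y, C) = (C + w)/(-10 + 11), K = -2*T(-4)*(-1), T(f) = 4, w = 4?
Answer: -4144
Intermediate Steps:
K = 8 (K = -2*4*(-1) = -8*(-1) = 8)
P(Y, C) = 4 + C (P(Y, C) = (C + 4)/(-10 + 11) = (4 + C)/1 = (4 + C)*1 = 4 + C)
(P(K, -9) + k(-11))*(248 + q(3, -7)) = ((4 - 9) - 11)*(248 + 11) = (-5 - 11)*259 = -16*259 = -4144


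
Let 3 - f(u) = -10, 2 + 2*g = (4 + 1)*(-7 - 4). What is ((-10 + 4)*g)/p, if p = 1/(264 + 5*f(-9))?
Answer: 56259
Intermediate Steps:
g = -57/2 (g = -1 + ((4 + 1)*(-7 - 4))/2 = -1 + (5*(-11))/2 = -1 + (½)*(-55) = -1 - 55/2 = -57/2 ≈ -28.500)
f(u) = 13 (f(u) = 3 - 1*(-10) = 3 + 10 = 13)
p = 1/329 (p = 1/(264 + 5*13) = 1/(264 + 65) = 1/329 ≈ 0.0030395)
((-10 + 4)*g)/p = ((-10 + 4)*(-57/2))/(1/329) = -6*(-57/2)*329 = 171*329 = 56259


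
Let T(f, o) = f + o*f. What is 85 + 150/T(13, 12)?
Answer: 14515/169 ≈ 85.888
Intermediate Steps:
T(f, o) = f + f*o
85 + 150/T(13, 12) = 85 + 150/(13*(1 + 12)) = 85 + 150/(13*13) = 85 + 150/169 = 14515/169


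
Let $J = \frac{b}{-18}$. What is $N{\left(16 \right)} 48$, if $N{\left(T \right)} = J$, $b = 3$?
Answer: $-8$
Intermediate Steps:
$J = - \frac{1}{6}$ ($J = \frac{3}{-18} = 3 \left(- \frac{1}{18}\right) = - \frac{1}{6} \approx -0.16667$)
$N{\left(T \right)} = - \frac{1}{6}$
$N{\left(16 \right)} 48 = \left(- \frac{1}{6}\right) 48 = -8$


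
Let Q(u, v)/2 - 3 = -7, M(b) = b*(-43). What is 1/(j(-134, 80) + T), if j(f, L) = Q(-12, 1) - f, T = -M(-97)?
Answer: -1/4045 ≈ -0.00024722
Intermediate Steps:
M(b) = -43*b
T = -4171 (T = -(-43)*(-97) = -1*4171 = -4171)
Q(u, v) = -8 (Q(u, v) = 6 + 2*(-7) = 6 - 14 = -8)
j(f, L) = -8 - f
1/(j(-134, 80) + T) = 1/((-8 - 1*(-134)) - 4171) = 1/((-8 + 134) - 4171) = 1/(126 - 4171) = 1/(-4045) = -1/4045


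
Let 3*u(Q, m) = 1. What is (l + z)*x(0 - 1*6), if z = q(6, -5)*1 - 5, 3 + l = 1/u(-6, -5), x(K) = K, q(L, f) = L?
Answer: -6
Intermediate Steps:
u(Q, m) = ⅓ (u(Q, m) = (⅓)*1 = ⅓)
l = 0 (l = -3 + 1/(⅓) = -3 + 3 = 0)
z = 1 (z = 6*1 - 5 = 6 - 5 = 1)
(l + z)*x(0 - 1*6) = (0 + 1)*(0 - 1*6) = 1*(0 - 6) = 1*(-6) = -6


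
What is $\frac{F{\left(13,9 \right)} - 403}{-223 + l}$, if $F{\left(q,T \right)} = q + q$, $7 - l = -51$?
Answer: $\frac{377}{165} \approx 2.2848$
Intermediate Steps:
$l = 58$ ($l = 7 - -51 = 7 + 51 = 58$)
$F{\left(q,T \right)} = 2 q$
$\frac{F{\left(13,9 \right)} - 403}{-223 + l} = \frac{2 \cdot 13 - 403}{-223 + 58} = \frac{26 - 403}{-165} = \left(-377\right) \left(- \frac{1}{165}\right) = \frac{377}{165}$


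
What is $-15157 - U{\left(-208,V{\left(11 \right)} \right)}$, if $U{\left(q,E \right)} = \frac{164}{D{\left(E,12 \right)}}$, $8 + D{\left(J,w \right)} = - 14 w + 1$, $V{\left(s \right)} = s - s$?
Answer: $- \frac{2652311}{175} \approx -15156.0$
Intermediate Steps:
$V{\left(s \right)} = 0$
$D{\left(J,w \right)} = -7 - 14 w$ ($D{\left(J,w \right)} = -8 - \left(-1 + 14 w\right) = -7 - 14 w$)
$U{\left(q,E \right)} = - \frac{164}{175}$ ($U{\left(q,E \right)} = \frac{164}{-7 - 168} = \frac{164}{-175} = 164 \left(- \frac{1}{175}\right) = - \frac{164}{175}$)
$-15157 - U{\left(-208,V{\left(11 \right)} \right)} = -15157 - - \frac{164}{175} = -15157 + \frac{164}{175} = - \frac{2652311}{175}$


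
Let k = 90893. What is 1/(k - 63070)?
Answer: 1/27823 ≈ 3.5941e-5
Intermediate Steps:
1/(k - 63070) = 1/(90893 - 63070) = 1/27823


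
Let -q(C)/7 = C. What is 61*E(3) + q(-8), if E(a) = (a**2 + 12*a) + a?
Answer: 2984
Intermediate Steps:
q(C) = -7*C
E(a) = a**2 + 13*a
61*E(3) + q(-8) = 61*(3*(13 + 3)) - 7*(-8) = 61*(3*16) + 56 = 61*48 + 56 = 2928 + 56 = 2984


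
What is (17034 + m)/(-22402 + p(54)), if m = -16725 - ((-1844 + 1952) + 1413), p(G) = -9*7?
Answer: 1212/22465 ≈ 0.053951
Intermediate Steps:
p(G) = -63
m = -18246 (m = -16725 - (108 + 1413) = -16725 - 1*1521 = -16725 - 1521 = -18246)
(17034 + m)/(-22402 + p(54)) = (17034 - 18246)/(-22402 - 63) = -1212/(-22465) = -1212*(-1/22465) = 1212/22465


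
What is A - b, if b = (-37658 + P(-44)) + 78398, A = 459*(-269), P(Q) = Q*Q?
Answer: -166147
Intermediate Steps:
P(Q) = Q**2
A = -123471
b = 42676 (b = (-37658 + (-44)**2) + 78398 = (-37658 + 1936) + 78398 = -35722 + 78398 = 42676)
A - b = -123471 - 1*42676 = -123471 - 42676 = -166147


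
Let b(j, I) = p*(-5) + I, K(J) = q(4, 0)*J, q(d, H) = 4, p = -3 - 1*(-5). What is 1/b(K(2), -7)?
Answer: -1/17 ≈ -0.058824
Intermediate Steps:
p = 2 (p = -3 + 5 = 2)
K(J) = 4*J
b(j, I) = -10 + I (b(j, I) = 2*(-5) + I = -10 + I)
1/b(K(2), -7) = 1/(-10 - 7) = 1/(-17) = -1/17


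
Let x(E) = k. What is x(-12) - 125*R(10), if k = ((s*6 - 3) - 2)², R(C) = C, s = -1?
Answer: -1129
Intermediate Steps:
k = 121 (k = ((-1*6 - 3) - 2)² = ((-6 - 3) - 2)² = (-9 - 2)² = (-11)² = 121)
x(E) = 121
x(-12) - 125*R(10) = 121 - 125*10 = 121 - 1250 = -1129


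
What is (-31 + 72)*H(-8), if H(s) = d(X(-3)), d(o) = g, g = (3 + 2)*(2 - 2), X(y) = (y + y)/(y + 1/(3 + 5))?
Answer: 0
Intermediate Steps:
X(y) = 2*y/(⅛ + y) (X(y) = (2*y)/(y + 1/8) = (2*y)/(y + ⅛) = (2*y)/(⅛ + y) = 2*y/(⅛ + y))
g = 0 (g = 5*0 = 0)
d(o) = 0
H(s) = 0
(-31 + 72)*H(-8) = (-31 + 72)*0 = 41*0 = 0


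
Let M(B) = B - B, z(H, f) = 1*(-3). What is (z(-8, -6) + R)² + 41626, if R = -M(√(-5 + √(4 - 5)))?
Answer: 41635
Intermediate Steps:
z(H, f) = -3
M(B) = 0
R = 0 (R = -1*0 = 0)
(z(-8, -6) + R)² + 41626 = (-3 + 0)² + 41626 = (-3)² + 41626 = 9 + 41626 = 41635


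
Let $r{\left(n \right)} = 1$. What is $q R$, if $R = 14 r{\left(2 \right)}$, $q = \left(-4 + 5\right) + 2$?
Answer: $42$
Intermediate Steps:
$q = 3$ ($q = 1 + 2 = 3$)
$R = 14$ ($R = 14 \cdot 1 = 14$)
$q R = 3 \cdot 14 = 42$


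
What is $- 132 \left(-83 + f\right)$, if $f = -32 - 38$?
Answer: $20196$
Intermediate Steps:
$f = -70$ ($f = -32 - 38 = -70$)
$- 132 \left(-83 + f\right) = - 132 \left(-83 - 70\right) = \left(-132\right) \left(-153\right) = 20196$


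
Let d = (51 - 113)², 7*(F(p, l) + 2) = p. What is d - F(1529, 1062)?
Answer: 25393/7 ≈ 3627.6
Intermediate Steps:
F(p, l) = -2 + p/7
d = 3844 (d = (-62)² = 3844)
d - F(1529, 1062) = 3844 - (-2 + (⅐)*1529) = 3844 - (-2 + 1529/7) = 3844 - 1*1515/7 = 3844 - 1515/7 = 25393/7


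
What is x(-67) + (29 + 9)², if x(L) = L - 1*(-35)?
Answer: 1412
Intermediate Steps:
x(L) = 35 + L (x(L) = L + 35 = 35 + L)
x(-67) + (29 + 9)² = (35 - 67) + (29 + 9)² = -32 + 38² = -32 + 1444 = 1412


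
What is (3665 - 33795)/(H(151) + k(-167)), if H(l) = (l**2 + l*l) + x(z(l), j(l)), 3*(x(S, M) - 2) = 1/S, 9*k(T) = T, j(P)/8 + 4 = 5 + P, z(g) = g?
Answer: -20473335/30975311 ≈ -0.66096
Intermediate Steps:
j(P) = 8 + 8*P (j(P) = -32 + 8*(5 + P) = -32 + (40 + 8*P) = 8 + 8*P)
k(T) = T/9
x(S, M) = 2 + 1/(3*S)
H(l) = 2 + 2*l**2 + 1/(3*l) (H(l) = (l**2 + l*l) + (2 + 1/(3*l)) = (l**2 + l**2) + (2 + 1/(3*l)) = 2*l**2 + (2 + 1/(3*l)) = 2 + 2*l**2 + 1/(3*l))
(3665 - 33795)/(H(151) + k(-167)) = (3665 - 33795)/((2 + 2*151**2 + (1/3)/151) + (1/9)*(-167)) = -30130/((2 + 2*22801 + (1/3)*(1/151)) - 167/9) = -30130/((2 + 45602 + 1/453) - 167/9) = -30130/(20658613/453 - 167/9) = -30130/61950622/1359 = -30130*1359/61950622 = -20473335/30975311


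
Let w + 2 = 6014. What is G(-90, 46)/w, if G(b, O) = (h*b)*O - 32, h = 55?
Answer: -56933/1503 ≈ -37.880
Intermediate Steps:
w = 6012 (w = -2 + 6014 = 6012)
G(b, O) = -32 + 55*O*b (G(b, O) = (55*b)*O - 32 = 55*O*b - 32 = -32 + 55*O*b)
G(-90, 46)/w = (-32 + 55*46*(-90))/6012 = (-32 - 227700)*(1/6012) = -227732*1/6012 = -56933/1503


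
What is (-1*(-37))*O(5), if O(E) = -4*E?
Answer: -740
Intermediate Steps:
(-1*(-37))*O(5) = (-1*(-37))*(-4*5) = 37*(-20) = -740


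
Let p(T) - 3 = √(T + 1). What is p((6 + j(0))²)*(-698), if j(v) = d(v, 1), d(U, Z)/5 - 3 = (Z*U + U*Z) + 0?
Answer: -2094 - 698*√442 ≈ -16769.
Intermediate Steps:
d(U, Z) = 15 + 10*U*Z (d(U, Z) = 15 + 5*((Z*U + U*Z) + 0) = 15 + 5*((U*Z + U*Z) + 0) = 15 + 5*(2*U*Z + 0) = 15 + 5*(2*U*Z) = 15 + 10*U*Z)
j(v) = 15 + 10*v (j(v) = 15 + 10*v*1 = 15 + 10*v)
p(T) = 3 + √(1 + T) (p(T) = 3 + √(T + 1) = 3 + √(1 + T))
p((6 + j(0))²)*(-698) = (3 + √(1 + (6 + (15 + 10*0))²))*(-698) = (3 + √(1 + (6 + (15 + 0))²))*(-698) = (3 + √(1 + (6 + 15)²))*(-698) = (3 + √(1 + 21²))*(-698) = (3 + √(1 + 441))*(-698) = (3 + √442)*(-698) = -2094 - 698*√442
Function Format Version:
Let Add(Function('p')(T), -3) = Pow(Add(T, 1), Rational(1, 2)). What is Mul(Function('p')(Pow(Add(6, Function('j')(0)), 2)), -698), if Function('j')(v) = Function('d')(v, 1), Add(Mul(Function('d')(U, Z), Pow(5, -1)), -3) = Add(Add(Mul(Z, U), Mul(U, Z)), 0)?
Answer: Add(-2094, Mul(-698, Pow(442, Rational(1, 2)))) ≈ -16769.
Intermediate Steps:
Function('d')(U, Z) = Add(15, Mul(10, U, Z)) (Function('d')(U, Z) = Add(15, Mul(5, Add(Add(Mul(Z, U), Mul(U, Z)), 0))) = Add(15, Mul(5, Add(Add(Mul(U, Z), Mul(U, Z)), 0))) = Add(15, Mul(5, Add(Mul(2, U, Z), 0))) = Add(15, Mul(5, Mul(2, U, Z))) = Add(15, Mul(10, U, Z)))
Function('j')(v) = Add(15, Mul(10, v)) (Function('j')(v) = Add(15, Mul(10, v, 1)) = Add(15, Mul(10, v)))
Function('p')(T) = Add(3, Pow(Add(1, T), Rational(1, 2))) (Function('p')(T) = Add(3, Pow(Add(T, 1), Rational(1, 2))) = Add(3, Pow(Add(1, T), Rational(1, 2))))
Mul(Function('p')(Pow(Add(6, Function('j')(0)), 2)), -698) = Mul(Add(3, Pow(Add(1, Pow(Add(6, Add(15, Mul(10, 0))), 2)), Rational(1, 2))), -698) = Mul(Add(3, Pow(Add(1, Pow(Add(6, Add(15, 0)), 2)), Rational(1, 2))), -698) = Mul(Add(3, Pow(Add(1, Pow(Add(6, 15), 2)), Rational(1, 2))), -698) = Mul(Add(3, Pow(Add(1, Pow(21, 2)), Rational(1, 2))), -698) = Mul(Add(3, Pow(Add(1, 441), Rational(1, 2))), -698) = Mul(Add(3, Pow(442, Rational(1, 2))), -698) = Add(-2094, Mul(-698, Pow(442, Rational(1, 2))))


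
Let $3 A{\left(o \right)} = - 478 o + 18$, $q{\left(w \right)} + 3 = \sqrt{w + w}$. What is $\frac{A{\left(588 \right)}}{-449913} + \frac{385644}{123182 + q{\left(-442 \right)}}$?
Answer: $\frac{2532641055309982}{758506673269725} - \frac{257096 i \sqrt{221}}{5057688975} \approx 3.339 - 0.00075568 i$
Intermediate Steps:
$q{\left(w \right)} = -3 + \sqrt{2} \sqrt{w}$ ($q{\left(w \right)} = -3 + \sqrt{w + w} = -3 + \sqrt{2 w} = -3 + \sqrt{2} \sqrt{w}$)
$A{\left(o \right)} = 6 - \frac{478 o}{3}$ ($A{\left(o \right)} = \frac{- 478 o + 18}{3} = \frac{18 - 478 o}{3} = 6 - \frac{478 o}{3}$)
$\frac{A{\left(588 \right)}}{-449913} + \frac{385644}{123182 + q{\left(-442 \right)}} = \frac{6 - 93688}{-449913} + \frac{385644}{123182 - \left(3 - \sqrt{2} \sqrt{-442}\right)} = \left(6 - 93688\right) \left(- \frac{1}{449913}\right) + \frac{385644}{123182 - \left(3 - \sqrt{2} i \sqrt{442}\right)} = \left(-93682\right) \left(- \frac{1}{449913}\right) + \frac{385644}{123182 - \left(3 - 2 i \sqrt{221}\right)} = \frac{93682}{449913} + \frac{385644}{123179 + 2 i \sqrt{221}}$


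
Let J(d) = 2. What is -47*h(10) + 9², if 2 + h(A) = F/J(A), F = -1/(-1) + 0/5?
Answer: 303/2 ≈ 151.50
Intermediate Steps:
F = 1 (F = -1*(-1) + 0*(⅕) = 1 + 0 = 1)
h(A) = -3/2 (h(A) = -2 + 1/2 = -2 + 1*(½) = -2 + ½ = -3/2)
-47*h(10) + 9² = -47*(-3/2) + 9² = 141/2 + 81 = 303/2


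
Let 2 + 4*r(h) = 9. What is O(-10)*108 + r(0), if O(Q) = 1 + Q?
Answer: -3881/4 ≈ -970.25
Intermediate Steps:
r(h) = 7/4 (r(h) = -½ + (¼)*9 = -½ + 9/4 = 7/4)
O(-10)*108 + r(0) = (1 - 10)*108 + 7/4 = -9*108 + 7/4 = -972 + 7/4 = -3881/4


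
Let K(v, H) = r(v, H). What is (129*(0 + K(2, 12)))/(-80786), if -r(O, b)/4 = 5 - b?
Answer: -1806/40393 ≈ -0.044711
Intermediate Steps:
r(O, b) = -20 + 4*b (r(O, b) = -4*(5 - b) = -20 + 4*b)
K(v, H) = -20 + 4*H
(129*(0 + K(2, 12)))/(-80786) = (129*(0 + (-20 + 4*12)))/(-80786) = (129*(0 + (-20 + 48)))*(-1/80786) = (129*(0 + 28))*(-1/80786) = (129*28)*(-1/80786) = 3612*(-1/80786) = -1806/40393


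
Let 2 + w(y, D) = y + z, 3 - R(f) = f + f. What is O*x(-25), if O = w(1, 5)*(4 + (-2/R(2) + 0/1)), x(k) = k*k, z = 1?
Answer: 0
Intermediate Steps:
x(k) = k²
R(f) = 3 - 2*f (R(f) = 3 - (f + f) = 3 - 2*f)
w(y, D) = -1 + y (w(y, D) = -2 + (y + 1) = -2 + (1 + y) = -1 + y)
O = 0 (O = (-1 + 1)*(4 + (-2/(3 - 2*2) + 0/1)) = 0*(4 + (-2/(3 - 4) + 0*1)) = 0*(4 + (-2/(-1) + 0)) = 0*(4 + (-2*(-1) + 0)) = 0*(4 + (2 + 0)) = 0*(4 + 2) = 0*6 = 0)
O*x(-25) = 0*(-25)² = 0*625 = 0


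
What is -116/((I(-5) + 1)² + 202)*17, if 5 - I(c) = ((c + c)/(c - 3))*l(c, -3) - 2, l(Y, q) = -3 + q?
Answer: -272/61 ≈ -4.4590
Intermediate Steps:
I(c) = 7 + 12*c/(-3 + c) (I(c) = 5 - (((c + c)/(c - 3))*(-3 - 3) - 2) = 5 - (((2*c)/(-3 + c))*(-6) - 2) = 5 - ((2*c/(-3 + c))*(-6) - 2) = 5 - (-12*c/(-3 + c) - 2) = 5 - (-2 - 12*c/(-3 + c)) = 5 + (2 + 12*c/(-3 + c)) = 7 + 12*c/(-3 + c))
-116/((I(-5) + 1)² + 202)*17 = -116/(((-21 + 19*(-5))/(-3 - 5) + 1)² + 202)*17 = -116/(((-21 - 95)/(-8) + 1)² + 202)*17 = -116/((-⅛*(-116) + 1)² + 202)*17 = -116/((29/2 + 1)² + 202)*17 = -116/((31/2)² + 202)*17 = -116/(961/4 + 202)*17 = -116/1769/4*17 = -116*4/1769*17 = -16/61*17 = -272/61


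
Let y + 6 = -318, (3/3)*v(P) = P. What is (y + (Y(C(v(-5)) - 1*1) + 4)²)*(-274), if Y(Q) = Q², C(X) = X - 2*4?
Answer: -10871224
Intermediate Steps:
v(P) = P
C(X) = -8 + X (C(X) = X - 8 = -8 + X)
y = -324 (y = -6 - 318 = -324)
(y + (Y(C(v(-5)) - 1*1) + 4)²)*(-274) = (-324 + (((-8 - 5) - 1*1)² + 4)²)*(-274) = (-324 + ((-13 - 1)² + 4)²)*(-274) = (-324 + ((-14)² + 4)²)*(-274) = (-324 + (196 + 4)²)*(-274) = (-324 + 200²)*(-274) = (-324 + 40000)*(-274) = 39676*(-274) = -10871224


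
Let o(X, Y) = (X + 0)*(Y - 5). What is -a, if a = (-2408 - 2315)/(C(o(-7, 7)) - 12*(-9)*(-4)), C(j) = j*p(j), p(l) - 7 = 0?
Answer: -4723/530 ≈ -8.9113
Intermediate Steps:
p(l) = 7 (p(l) = 7 + 0 = 7)
o(X, Y) = X*(-5 + Y)
C(j) = 7*j (C(j) = j*7 = 7*j)
a = 4723/530 (a = (-2408 - 2315)/(7*(-7*(-5 + 7)) - 12*(-9)*(-4)) = -4723/(7*(-7*2) + 108*(-4)) = -4723/(7*(-14) - 432) = -4723/(-98 - 432) = -4723/(-530) = -4723*(-1/530) = 4723/530 ≈ 8.9113)
-a = -1*4723/530 = -4723/530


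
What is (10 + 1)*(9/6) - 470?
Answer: -907/2 ≈ -453.50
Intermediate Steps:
(10 + 1)*(9/6) - 470 = 11*(9*(1/6)) - 470 = 11*(3/2) - 470 = 33/2 - 470 = -907/2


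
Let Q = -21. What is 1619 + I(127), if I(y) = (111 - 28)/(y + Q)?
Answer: 171697/106 ≈ 1619.8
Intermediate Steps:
I(y) = 83/(-21 + y) (I(y) = (111 - 28)/(y - 21) = 83/(-21 + y))
1619 + I(127) = 1619 + 83/(-21 + 127) = 1619 + 83/106 = 171697/106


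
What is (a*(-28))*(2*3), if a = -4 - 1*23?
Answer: 4536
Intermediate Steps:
a = -27 (a = -4 - 23 = -27)
(a*(-28))*(2*3) = (-27*(-28))*(2*3) = 756*6 = 4536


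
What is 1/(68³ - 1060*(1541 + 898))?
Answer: -1/2270908 ≈ -4.4035e-7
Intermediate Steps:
1/(68³ - 1060*(1541 + 898)) = 1/(314432 - 1060*2439) = 1/(314432 - 2585340) = 1/(-2270908) = -1/2270908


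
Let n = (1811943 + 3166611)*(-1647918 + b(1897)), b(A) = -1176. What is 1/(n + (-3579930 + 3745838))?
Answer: -1/8210103364168 ≈ -1.2180e-13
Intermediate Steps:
n = -8210103530076 (n = (1811943 + 3166611)*(-1647918 - 1176) = 4978554*(-1649094) = -8210103530076)
1/(n + (-3579930 + 3745838)) = 1/(-8210103530076 + (-3579930 + 3745838)) = 1/(-8210103530076 + 165908) = 1/(-8210103364168) = -1/8210103364168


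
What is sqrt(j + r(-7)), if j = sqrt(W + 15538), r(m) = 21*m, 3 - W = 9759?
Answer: sqrt(-147 + 7*sqrt(118)) ≈ 8.4238*I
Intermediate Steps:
W = -9756 (W = 3 - 1*9759 = 3 - 9759 = -9756)
j = 7*sqrt(118) (j = sqrt(-9756 + 15538) = sqrt(5782) = 7*sqrt(118) ≈ 76.039)
sqrt(j + r(-7)) = sqrt(7*sqrt(118) + 21*(-7)) = sqrt(7*sqrt(118) - 147) = sqrt(-147 + 7*sqrt(118))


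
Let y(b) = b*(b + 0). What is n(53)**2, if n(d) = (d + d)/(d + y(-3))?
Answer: 2809/961 ≈ 2.9230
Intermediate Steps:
y(b) = b**2 (y(b) = b*b = b**2)
n(d) = 2*d/(9 + d) (n(d) = (d + d)/(d + (-3)**2) = (2*d)/(d + 9) = (2*d)/(9 + d) = 2*d/(9 + d))
n(53)**2 = (2*53/(9 + 53))**2 = (2*53/62)**2 = (2*53*(1/62))**2 = (53/31)**2 = 2809/961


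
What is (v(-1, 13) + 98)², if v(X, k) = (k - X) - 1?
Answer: 12321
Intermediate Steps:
v(X, k) = -1 + k - X
(v(-1, 13) + 98)² = ((-1 + 13 - 1*(-1)) + 98)² = ((-1 + 13 + 1) + 98)² = (13 + 98)² = 111² = 12321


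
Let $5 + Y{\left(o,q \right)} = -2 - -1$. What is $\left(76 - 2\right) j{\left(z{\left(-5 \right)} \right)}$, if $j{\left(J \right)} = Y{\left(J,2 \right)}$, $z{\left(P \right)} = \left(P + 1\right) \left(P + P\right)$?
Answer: $-444$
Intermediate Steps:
$z{\left(P \right)} = 2 P \left(1 + P\right)$ ($z{\left(P \right)} = \left(1 + P\right) 2 P = 2 P \left(1 + P\right)$)
$Y{\left(o,q \right)} = -6$ ($Y{\left(o,q \right)} = -5 - 1 = -6$)
$j{\left(J \right)} = -6$
$\left(76 - 2\right) j{\left(z{\left(-5 \right)} \right)} = \left(76 - 2\right) \left(-6\right) = 74 \left(-6\right) = -444$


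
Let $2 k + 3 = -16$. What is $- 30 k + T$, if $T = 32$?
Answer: $317$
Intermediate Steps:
$k = - \frac{19}{2}$ ($k = - \frac{3}{2} + \frac{1}{2} \left(-16\right) = - \frac{3}{2} - 8 = - \frac{19}{2} \approx -9.5$)
$- 30 k + T = \left(-30\right) \left(- \frac{19}{2}\right) + 32 = 285 + 32 = 317$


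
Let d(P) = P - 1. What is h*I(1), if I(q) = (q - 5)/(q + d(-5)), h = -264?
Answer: -1056/5 ≈ -211.20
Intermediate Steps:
d(P) = -1 + P
I(q) = (-5 + q)/(-6 + q) (I(q) = (q - 5)/(q + (-1 - 5)) = (-5 + q)/(q - 6) = (-5 + q)/(-6 + q))
h*I(1) = -264*(-5 + 1)/(-6 + 1) = -264*(-4)/(-5) = -(-264)*(-4)/5 = -264*⅘ = -1056/5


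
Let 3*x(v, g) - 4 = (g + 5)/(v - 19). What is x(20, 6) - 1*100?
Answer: -95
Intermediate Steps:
x(v, g) = 4/3 + (5 + g)/(3*(-19 + v)) (x(v, g) = 4/3 + ((g + 5)/(v - 19))/3 = 4/3 + ((5 + g)/(-19 + v))/3 = 4/3 + (5 + g)/(3*(-19 + v)))
x(20, 6) - 1*100 = (-71 + 6 + 4*20)/(3*(-19 + 20)) - 1*100 = (⅓)*(-71 + 6 + 80)/1 - 100 = (⅓)*1*15 - 100 = 5 - 100 = -95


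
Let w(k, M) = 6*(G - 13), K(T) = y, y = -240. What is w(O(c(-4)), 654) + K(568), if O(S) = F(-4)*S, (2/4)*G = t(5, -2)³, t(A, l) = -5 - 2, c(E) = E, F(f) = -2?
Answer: -4434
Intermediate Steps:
t(A, l) = -7
G = -686 (G = 2*(-7)³ = 2*(-343) = -686)
K(T) = -240
O(S) = -2*S
w(k, M) = -4194 (w(k, M) = 6*(-686 - 13) = 6*(-699) = -4194)
w(O(c(-4)), 654) + K(568) = -4194 - 240 = -4434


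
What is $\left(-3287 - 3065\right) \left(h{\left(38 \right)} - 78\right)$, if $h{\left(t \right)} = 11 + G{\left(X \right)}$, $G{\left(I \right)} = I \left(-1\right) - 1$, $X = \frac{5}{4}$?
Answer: $439876$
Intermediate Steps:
$X = \frac{5}{4}$ ($X = 5 \cdot \frac{1}{4} = \frac{5}{4} \approx 1.25$)
$G{\left(I \right)} = -1 - I$ ($G{\left(I \right)} = - I - 1 = -1 - I$)
$h{\left(t \right)} = \frac{35}{4}$ ($h{\left(t \right)} = 11 - \frac{9}{4} = \frac{35}{4}$)
$\left(-3287 - 3065\right) \left(h{\left(38 \right)} - 78\right) = \left(-3287 - 3065\right) \left(\frac{35}{4} - 78\right) = \left(-6352\right) \left(- \frac{277}{4}\right) = 439876$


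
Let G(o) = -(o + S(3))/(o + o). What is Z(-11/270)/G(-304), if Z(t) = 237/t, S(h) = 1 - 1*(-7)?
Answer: 4863240/407 ≈ 11949.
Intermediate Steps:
S(h) = 8 (S(h) = 1 + 7 = 8)
G(o) = -(8 + o)/(2*o) (G(o) = -(o + 8)/(o + o) = -(8 + o)/(2*o))
Z(-11/270)/G(-304) = (237/((-11/270)))/(((½)*(-8 - 1*(-304))/(-304))) = (237/((-11*1/270)))/(((½)*(-1/304)*(-8 + 304))) = (237/(-11/270))/(((½)*(-1/304)*296)) = (237*(-270/11))/(-37/76) = -63990/11*(-76/37) = 4863240/407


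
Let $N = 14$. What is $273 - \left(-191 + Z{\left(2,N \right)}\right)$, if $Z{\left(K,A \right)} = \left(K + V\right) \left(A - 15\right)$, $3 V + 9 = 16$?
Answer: $\frac{1405}{3} \approx 468.33$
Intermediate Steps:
$V = \frac{7}{3}$ ($V = -3 + \frac{1}{3} \cdot 16 = -3 + \frac{16}{3} = \frac{7}{3} \approx 2.3333$)
$Z{\left(K,A \right)} = \left(-15 + A\right) \left(\frac{7}{3} + K\right)$ ($Z{\left(K,A \right)} = \left(K + \frac{7}{3}\right) \left(A - 15\right) = \left(\frac{7}{3} + K\right) \left(-15 + A\right) = \left(-15 + A\right) \left(\frac{7}{3} + K\right)$)
$273 - \left(-191 + Z{\left(2,N \right)}\right) = 273 - \left(-226 - 2 + \frac{98}{3}\right) = 273 + \left(191 - \left(-35 - 30 + \frac{98}{3} + 28\right)\right) = 273 + \left(191 - - \frac{13}{3}\right) = 273 + \left(191 + \frac{13}{3}\right) = 273 + \frac{586}{3} = \frac{1405}{3}$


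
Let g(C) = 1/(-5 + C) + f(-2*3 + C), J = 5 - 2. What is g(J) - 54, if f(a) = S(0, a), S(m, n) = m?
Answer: -109/2 ≈ -54.500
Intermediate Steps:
f(a) = 0
J = 3
g(C) = 1/(-5 + C) (g(C) = 1/(-5 + C) + 0 = 1/(-5 + C))
g(J) - 54 = 1/(-5 + 3) - 54 = 1/(-2) - 54 = -1/2 - 54 = -109/2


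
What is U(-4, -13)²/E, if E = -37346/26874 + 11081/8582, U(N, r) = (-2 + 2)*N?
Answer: 0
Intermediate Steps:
U(N, r) = 0 (U(N, r) = 0*N = 0)
E = -1622327/16473762 (E = -37346*1/26874 + 11081*(1/8582) = -18673/13437 + 1583/1226 = -1622327/16473762 ≈ -0.098479)
U(-4, -13)²/E = 0²/(-1622327/16473762) = 0*(-16473762/1622327) = 0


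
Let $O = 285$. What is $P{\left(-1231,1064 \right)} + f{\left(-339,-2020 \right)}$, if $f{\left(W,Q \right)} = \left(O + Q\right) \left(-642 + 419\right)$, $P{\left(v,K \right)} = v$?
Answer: $385674$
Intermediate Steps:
$f{\left(W,Q \right)} = -63555 - 223 Q$ ($f{\left(W,Q \right)} = \left(285 + Q\right) \left(-642 + 419\right) = \left(285 + Q\right) \left(-223\right) = -63555 - 223 Q$)
$P{\left(-1231,1064 \right)} + f{\left(-339,-2020 \right)} = -1231 - -386905 = -1231 + \left(-63555 + 450460\right) = -1231 + 386905 = 385674$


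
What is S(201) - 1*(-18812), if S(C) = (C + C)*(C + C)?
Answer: 180416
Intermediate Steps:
S(C) = 4*C**2 (S(C) = (2*C)*(2*C) = 4*C**2)
S(201) - 1*(-18812) = 4*201**2 - 1*(-18812) = 4*40401 + 18812 = 161604 + 18812 = 180416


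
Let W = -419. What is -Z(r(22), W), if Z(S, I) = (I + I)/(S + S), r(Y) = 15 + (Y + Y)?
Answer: 419/59 ≈ 7.1017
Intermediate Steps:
r(Y) = 15 + 2*Y
Z(S, I) = I/S (Z(S, I) = (2*I)/((2*S)) = (2*I)*(1/(2*S)) = I/S)
-Z(r(22), W) = -(-419)/(15 + 2*22) = -(-419)/(15 + 44) = -(-419)/59 = -1*(-419/59) = 419/59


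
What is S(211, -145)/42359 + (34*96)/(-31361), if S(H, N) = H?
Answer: -131642605/1328420599 ≈ -0.099097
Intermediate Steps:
S(211, -145)/42359 + (34*96)/(-31361) = 211/42359 + (34*96)/(-31361) = 211*(1/42359) + 3264*(-1/31361) = 211/42359 - 3264/31361 = -131642605/1328420599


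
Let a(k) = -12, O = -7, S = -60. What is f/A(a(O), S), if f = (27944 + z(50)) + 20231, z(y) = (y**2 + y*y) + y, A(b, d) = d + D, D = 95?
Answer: 10645/7 ≈ 1520.7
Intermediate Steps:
A(b, d) = 95 + d (A(b, d) = d + 95 = 95 + d)
z(y) = y + 2*y**2 (z(y) = (y**2 + y**2) + y = 2*y**2 + y = y + 2*y**2)
f = 53225 (f = (27944 + 50*(1 + 2*50)) + 20231 = (27944 + 50*(1 + 100)) + 20231 = (27944 + 50*101) + 20231 = (27944 + 5050) + 20231 = 32994 + 20231 = 53225)
f/A(a(O), S) = 53225/(95 - 60) = 53225/35 = 53225*(1/35) = 10645/7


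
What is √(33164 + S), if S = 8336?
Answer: 10*√415 ≈ 203.72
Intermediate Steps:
√(33164 + S) = √(33164 + 8336) = √41500 = 10*√415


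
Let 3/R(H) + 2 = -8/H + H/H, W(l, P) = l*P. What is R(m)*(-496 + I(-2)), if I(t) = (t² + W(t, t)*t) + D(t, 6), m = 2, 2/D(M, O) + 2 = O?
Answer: 2997/10 ≈ 299.70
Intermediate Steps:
W(l, P) = P*l
D(M, O) = 2/(-2 + O)
I(t) = ½ + t² + t³ (I(t) = (t² + (t*t)*t) + 2/(-2 + 6) = (t² + t²*t) + 2/4 = (t² + t³) + 2*(¼) = (t² + t³) + ½ = ½ + t² + t³)
R(H) = 3/(-1 - 8/H) (R(H) = 3/(-2 + (-8/H + H/H)) = 3/(-2 + (-8/H + 1)) = 3/(-2 + (1 - 8/H)) = 3/(-1 - 8/H))
R(m)*(-496 + I(-2)) = (-3*2/(8 + 2))*(-496 + (½ + (-2)² + (-2)³)) = (-3*2/10)*(-496 + (½ + 4 - 8)) = (-3*2*⅒)*(-496 - 7/2) = -⅗*(-999/2) = 2997/10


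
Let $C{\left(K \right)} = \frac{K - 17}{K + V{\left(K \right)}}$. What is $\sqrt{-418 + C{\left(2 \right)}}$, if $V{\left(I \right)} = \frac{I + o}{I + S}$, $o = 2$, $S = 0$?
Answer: $\frac{i \sqrt{1687}}{2} \approx 20.537 i$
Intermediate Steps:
$V{\left(I \right)} = \frac{2 + I}{I}$ ($V{\left(I \right)} = \frac{I + 2}{I + 0} = \frac{2 + I}{I}$)
$C{\left(K \right)} = \frac{-17 + K}{K + \frac{2 + K}{K}}$ ($C{\left(K \right)} = \frac{K - 17}{K + \frac{2 + K}{K}} = \frac{-17 + K}{K + \frac{2 + K}{K}}$)
$\sqrt{-418 + C{\left(2 \right)}} = \sqrt{-418 + \frac{2 \left(-17 + 2\right)}{2 + 2 + 2^{2}}} = \sqrt{-418 + 2 \frac{1}{2 + 2 + 4} \left(-15\right)} = \sqrt{-418 + 2 \cdot \frac{1}{8} \left(-15\right)} = \sqrt{-418 - \frac{15}{4}} = \sqrt{- \frac{1687}{4}} = \frac{i \sqrt{1687}}{2}$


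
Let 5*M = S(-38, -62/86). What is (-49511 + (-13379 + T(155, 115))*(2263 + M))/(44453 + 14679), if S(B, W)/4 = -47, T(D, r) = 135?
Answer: -147613543/295660 ≈ -499.27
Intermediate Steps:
S(B, W) = -188 (S(B, W) = 4*(-47) = -188)
M = -188/5 (M = (⅕)*(-188) = -188/5 ≈ -37.600)
(-49511 + (-13379 + T(155, 115))*(2263 + M))/(44453 + 14679) = (-49511 + (-13379 + 135)*(2263 - 188/5))/(44453 + 14679) = (-49511 - 13244*11127/5)/59132 = (-49511 - 147365988/5)*(1/59132) = -147613543/5*1/59132 = -147613543/295660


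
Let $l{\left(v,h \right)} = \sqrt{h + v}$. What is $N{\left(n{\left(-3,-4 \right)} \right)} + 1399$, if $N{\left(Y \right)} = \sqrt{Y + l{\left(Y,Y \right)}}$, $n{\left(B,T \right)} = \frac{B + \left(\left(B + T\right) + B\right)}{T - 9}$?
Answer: $1399 + \sqrt{1 + \sqrt{2}} \approx 1400.6$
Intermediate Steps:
$n{\left(B,T \right)} = \frac{T + 3 B}{-9 + T}$ ($n{\left(B,T \right)} = \frac{B + \left(T + 2 B\right)}{-9 + T} = \frac{T + 3 B}{-9 + T}$)
$N{\left(Y \right)} = \sqrt{Y + \sqrt{2} \sqrt{Y}}$ ($N{\left(Y \right)} = \sqrt{Y + \sqrt{Y + Y}} = \sqrt{Y + \sqrt{2 Y}} = \sqrt{Y + \sqrt{2} \sqrt{Y}}$)
$N{\left(n{\left(-3,-4 \right)} \right)} + 1399 = \sqrt{\frac{-4 + 3 \left(-3\right)}{-9 - 4} + \sqrt{2} \sqrt{\frac{-4 + 3 \left(-3\right)}{-9 - 4}}} + 1399 = \sqrt{\frac{-4 - 9}{-13} + \sqrt{2} \sqrt{\frac{-4 - 9}{-13}}} + 1399 = \sqrt{\left(- \frac{1}{13}\right) \left(-13\right) + \sqrt{2} \sqrt{\left(- \frac{1}{13}\right) \left(-13\right)}} + 1399 = \sqrt{1 + \sqrt{2} \sqrt{1}} + 1399 = \sqrt{1 + \sqrt{2} \cdot 1} + 1399 = \sqrt{1 + \sqrt{2}} + 1399 = 1399 + \sqrt{1 + \sqrt{2}}$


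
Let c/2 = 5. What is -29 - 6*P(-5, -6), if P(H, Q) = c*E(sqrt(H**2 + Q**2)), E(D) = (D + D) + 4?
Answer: -269 - 120*sqrt(61) ≈ -1206.2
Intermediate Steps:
c = 10 (c = 2*5 = 10)
E(D) = 4 + 2*D (E(D) = 2*D + 4 = 4 + 2*D)
P(H, Q) = 40 + 20*sqrt(H**2 + Q**2) (P(H, Q) = 10*(4 + 2*sqrt(H**2 + Q**2)) = 40 + 20*sqrt(H**2 + Q**2))
-29 - 6*P(-5, -6) = -29 - 6*(40 + 20*sqrt((-5)**2 + (-6)**2)) = -29 - 6*(40 + 20*sqrt(25 + 36)) = -29 - 6*(40 + 20*sqrt(61)) = -29 + (-240 - 120*sqrt(61)) = -269 - 120*sqrt(61)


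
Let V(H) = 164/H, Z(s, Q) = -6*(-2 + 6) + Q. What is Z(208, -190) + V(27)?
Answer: -5614/27 ≈ -207.93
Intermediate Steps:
Z(s, Q) = -24 + Q (Z(s, Q) = -6*4 + Q = -24 + Q)
Z(208, -190) + V(27) = (-24 - 190) + 164/27 = -214 + 164*(1/27) = -214 + 164/27 = -5614/27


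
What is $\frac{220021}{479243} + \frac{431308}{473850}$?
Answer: $\frac{155479145347}{113544647775} \approx 1.3693$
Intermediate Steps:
$\frac{220021}{479243} + \frac{431308}{473850} = 220021 \cdot \frac{1}{479243} + 431308 \cdot \frac{1}{473850} = \frac{220021}{479243} + \frac{215654}{236925} = \frac{155479145347}{113544647775}$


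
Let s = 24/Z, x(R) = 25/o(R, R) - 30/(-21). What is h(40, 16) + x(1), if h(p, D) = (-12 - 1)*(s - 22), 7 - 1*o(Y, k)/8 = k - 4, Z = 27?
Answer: 278395/1008 ≈ 276.19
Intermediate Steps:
o(Y, k) = 88 - 8*k (o(Y, k) = 56 - 8*(k - 4) = 56 - 8*(-4 + k) = 56 + (32 - 8*k) = 88 - 8*k)
x(R) = 10/7 + 25/(88 - 8*R) (x(R) = 25/(88 - 8*R) - 30/(-21) = 25/(88 - 8*R) - 30*(-1/21) = 25/(88 - 8*R) + 10/7 = 10/7 + 25/(88 - 8*R))
s = 8/9 (s = 24/27 = 24*(1/27) = 8/9 ≈ 0.88889)
h(p, D) = 2470/9 (h(p, D) = (-12 - 1)*(8/9 - 22) = -13*(-190/9) = 2470/9)
h(40, 16) + x(1) = 2470/9 + 5*(-211 + 16*1)/(56*(-11 + 1)) = 2470/9 + (5/56)*(-211 + 16)/(-10) = 2470/9 + (5/56)*(-1/10)*(-195) = 2470/9 + 195/112 = 278395/1008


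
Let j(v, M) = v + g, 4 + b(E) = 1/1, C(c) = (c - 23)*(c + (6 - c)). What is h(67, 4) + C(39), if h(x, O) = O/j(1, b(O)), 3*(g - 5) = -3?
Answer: 484/5 ≈ 96.800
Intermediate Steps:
g = 4 (g = 5 + (⅓)*(-3) = 5 - 1 = 4)
C(c) = -138 + 6*c (C(c) = (-23 + c)*6 = -138 + 6*c)
b(E) = -3 (b(E) = -4 + 1/1 = -4 + 1 = -3)
j(v, M) = 4 + v (j(v, M) = v + 4 = 4 + v)
h(x, O) = O/5 (h(x, O) = O/(4 + 1) = O/5)
h(67, 4) + C(39) = (⅕)*4 + (-138 + 6*39) = ⅘ + (-138 + 234) = ⅘ + 96 = 484/5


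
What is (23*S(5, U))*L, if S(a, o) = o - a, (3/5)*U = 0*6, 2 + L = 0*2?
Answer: 230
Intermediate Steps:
L = -2 (L = -2 + 0*2 = -2 + 0 = -2)
U = 0 (U = 5*(0*6)/3 = (5/3)*0 = 0)
(23*S(5, U))*L = (23*(0 - 1*5))*(-2) = (23*(0 - 5))*(-2) = (23*(-5))*(-2) = -115*(-2) = 230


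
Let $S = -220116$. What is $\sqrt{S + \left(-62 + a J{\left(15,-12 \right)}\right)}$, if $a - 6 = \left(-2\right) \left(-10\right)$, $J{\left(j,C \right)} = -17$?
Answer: $2 i \sqrt{55155} \approx 469.7 i$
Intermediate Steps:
$a = 26$ ($a = 6 - -20 = 6 + 20 = 26$)
$\sqrt{S + \left(-62 + a J{\left(15,-12 \right)}\right)} = \sqrt{-220116 + \left(-62 + 26 \left(-17\right)\right)} = \sqrt{-220116 - 504} = \sqrt{-220620} = 2 i \sqrt{55155}$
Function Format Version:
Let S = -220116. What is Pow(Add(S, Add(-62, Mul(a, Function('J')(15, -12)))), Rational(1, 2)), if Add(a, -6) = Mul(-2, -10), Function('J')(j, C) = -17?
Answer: Mul(2, I, Pow(55155, Rational(1, 2))) ≈ Mul(469.70, I)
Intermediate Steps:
a = 26 (a = Add(6, Mul(-2, -10)) = Add(6, 20) = 26)
Pow(Add(S, Add(-62, Mul(a, Function('J')(15, -12)))), Rational(1, 2)) = Pow(Add(-220116, Add(-62, Mul(26, -17))), Rational(1, 2)) = Pow(Add(-220116, Add(-62, -442)), Rational(1, 2)) = Pow(Add(-220116, -504), Rational(1, 2)) = Pow(-220620, Rational(1, 2)) = Mul(2, I, Pow(55155, Rational(1, 2)))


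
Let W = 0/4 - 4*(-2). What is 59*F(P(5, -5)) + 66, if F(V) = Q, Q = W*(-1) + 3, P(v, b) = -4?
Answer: -229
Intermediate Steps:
W = 8 (W = 0*(¼) + 8 = 0 + 8 = 8)
Q = -5 (Q = 8*(-1) + 3 = -8 + 3 = -5)
F(V) = -5
59*F(P(5, -5)) + 66 = 59*(-5) + 66 = -295 + 66 = -229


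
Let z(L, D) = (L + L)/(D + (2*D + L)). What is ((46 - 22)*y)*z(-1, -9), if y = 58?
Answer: 696/7 ≈ 99.429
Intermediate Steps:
z(L, D) = 2*L/(L + 3*D) (z(L, D) = (2*L)/(D + (L + 2*D)) = (2*L)/(L + 3*D) = 2*L/(L + 3*D))
((46 - 22)*y)*z(-1, -9) = ((46 - 22)*58)*(2*(-1)/(-1 + 3*(-9))) = (24*58)*(2*(-1)/(-1 - 27)) = 1392*(2*(-1)/(-28)) = 1392*(2*(-1)*(-1/28)) = 1392*(1/14) = 696/7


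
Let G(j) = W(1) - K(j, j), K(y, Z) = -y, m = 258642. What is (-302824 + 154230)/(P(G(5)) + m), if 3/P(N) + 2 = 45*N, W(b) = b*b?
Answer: -39823192/69316059 ≈ -0.57452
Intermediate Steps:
W(b) = b²
G(j) = 1 + j (G(j) = 1² - (-1)*j = 1 + j)
P(N) = 3/(-2 + 45*N)
(-302824 + 154230)/(P(G(5)) + m) = (-302824 + 154230)/(3/(-2 + 45*(1 + 5)) + 258642) = -148594/(3/(-2 + 45*6) + 258642) = -148594/(3/(-2 + 270) + 258642) = -148594/(3/268 + 258642) = -148594/69316059/268 = -148594*268/69316059 = -39823192/69316059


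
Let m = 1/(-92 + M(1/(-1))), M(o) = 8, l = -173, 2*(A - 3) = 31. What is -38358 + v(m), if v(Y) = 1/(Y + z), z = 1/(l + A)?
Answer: -2035858/53 ≈ -38412.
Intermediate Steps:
A = 37/2 (A = 3 + (½)*31 = 3 + 31/2 = 37/2 ≈ 18.500)
z = -2/309 (z = 1/(-173 + 37/2) = 1/(-309/2) = -2/309 ≈ -0.0064725)
m = -1/84 (m = 1/(-92 + 8) = 1/(-84) = -1/84 ≈ -0.011905)
v(Y) = 1/(-2/309 + Y) (v(Y) = 1/(Y - 2/309) = 1/(-2/309 + Y))
-38358 + v(m) = -38358 + 309/(-2 + 309*(-1/84)) = -38358 + 309/(-2 - 103/28) = -38358 + 309/(-159/28) = -38358 + 309*(-28/159) = -38358 - 2884/53 = -2035858/53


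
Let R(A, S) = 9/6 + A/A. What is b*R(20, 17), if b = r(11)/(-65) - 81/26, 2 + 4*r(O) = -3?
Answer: -805/104 ≈ -7.7404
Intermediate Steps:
r(O) = -5/4 (r(O) = -½ + (¼)*(-3) = -½ - ¾ = -5/4)
b = -161/52 (b = -5/4/(-65) - 81/26 = -5/4*(-1/65) - 81*1/26 = 1/52 - 81/26 = -161/52 ≈ -3.0962)
R(A, S) = 5/2 (R(A, S) = 9*(⅙) + 1 = 3/2 + 1 = 5/2)
b*R(20, 17) = -161/52*5/2 = -805/104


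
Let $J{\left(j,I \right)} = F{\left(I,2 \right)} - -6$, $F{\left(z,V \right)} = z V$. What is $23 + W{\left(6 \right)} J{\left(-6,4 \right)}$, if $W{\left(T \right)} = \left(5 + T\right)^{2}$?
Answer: $1717$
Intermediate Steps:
$F{\left(z,V \right)} = V z$
$J{\left(j,I \right)} = 6 + 2 I$ ($J{\left(j,I \right)} = 2 I - -6 = 2 I + 6 = 6 + 2 I$)
$23 + W{\left(6 \right)} J{\left(-6,4 \right)} = 23 + \left(5 + 6\right)^{2} \left(6 + 2 \cdot 4\right) = 23 + 11^{2} \left(6 + 8\right) = 23 + 121 \cdot 14 = 23 + 1694 = 1717$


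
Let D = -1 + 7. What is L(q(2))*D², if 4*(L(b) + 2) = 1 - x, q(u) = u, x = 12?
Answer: -171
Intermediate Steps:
L(b) = -19/4 (L(b) = -2 + (1 - 1*12)/4 = -2 + (1 - 12)/4 = -2 + (¼)*(-11) = -2 - 11/4 = -19/4)
D = 6
L(q(2))*D² = -19/4*6² = -19/4*36 = -171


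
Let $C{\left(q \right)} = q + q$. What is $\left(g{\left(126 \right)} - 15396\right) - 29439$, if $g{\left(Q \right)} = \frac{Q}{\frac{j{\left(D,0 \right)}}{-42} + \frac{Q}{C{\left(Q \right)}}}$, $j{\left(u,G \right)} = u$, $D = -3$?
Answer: $- \frac{89229}{2} \approx -44615.0$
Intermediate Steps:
$C{\left(q \right)} = 2 q$
$g{\left(Q \right)} = \frac{7 Q}{4}$ ($g{\left(Q \right)} = \frac{Q}{- \frac{3}{-42} + \frac{Q}{2 Q}} = \frac{Q}{\left(-3\right) \left(- \frac{1}{42}\right) + Q \frac{1}{2 Q}} = \frac{Q}{\frac{1}{14} + \frac{1}{2}} = \frac{Q}{\frac{4}{7}} = Q \frac{7}{4} = \frac{7 Q}{4}$)
$\left(g{\left(126 \right)} - 15396\right) - 29439 = \left(\frac{7}{4} \cdot 126 - 15396\right) - 29439 = \left(\frac{441}{2} - 15396\right) - 29439 = - \frac{30351}{2} - 29439 = - \frac{89229}{2}$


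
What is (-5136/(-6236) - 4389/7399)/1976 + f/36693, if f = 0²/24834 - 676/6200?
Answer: 69683895439/613219587762600 ≈ 0.00011364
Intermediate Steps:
f = -169/1550 (f = 0*(1/24834) - 676*1/6200 = 0 - 169/1550 = -169/1550 ≈ -0.10903)
(-5136/(-6236) - 4389/7399)/1976 + f/36693 = (-5136/(-6236) - 4389/7399)/1976 - 169/1550/36693 = (-5136*(-1/6236) - 4389*1/7399)*(1/1976) - 169/1550*1/36693 = (1284/1559 - 627/1057)*(1/1976) - 169/56874150 = (379695/1647863)*(1/1976) - 169/56874150 = 379695/3256177288 - 169/56874150 = 69683895439/613219587762600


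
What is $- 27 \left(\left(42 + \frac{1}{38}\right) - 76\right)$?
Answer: $\frac{34857}{38} \approx 917.29$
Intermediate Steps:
$- 27 \left(\left(42 + \frac{1}{38}\right) - 76\right) = - 27 \left(\frac{1597}{38} - 76\right) = \left(-27\right) \left(- \frac{1291}{38}\right) = \frac{34857}{38}$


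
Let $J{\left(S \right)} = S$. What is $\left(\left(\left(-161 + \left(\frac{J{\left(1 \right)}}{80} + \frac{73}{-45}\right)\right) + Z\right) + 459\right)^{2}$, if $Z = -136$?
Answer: $\frac{13335861361}{518400} \approx 25725.0$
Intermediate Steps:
$\left(\left(\left(-161 + \left(\frac{J{\left(1 \right)}}{80} + \frac{73}{-45}\right)\right) + Z\right) + 459\right)^{2} = \left(\left(\left(-161 + \left(1 \cdot \frac{1}{80} + \frac{73}{-45}\right)\right) - 136\right) + 459\right)^{2} = \left(\left(\left(-161 + \left(1 \cdot \frac{1}{80} + 73 \left(- \frac{1}{45}\right)\right)\right) - 136\right) + 459\right)^{2} = \left(\left(\left(-161 + \left(\frac{1}{80} - \frac{73}{45}\right)\right) - 136\right) + 459\right)^{2} = \left(\left(\left(-161 - \frac{1159}{720}\right) - 136\right) + 459\right)^{2} = \left(\left(- \frac{117079}{720} - 136\right) + 459\right)^{2} = \left(- \frac{214999}{720} + 459\right)^{2} = \left(\frac{115481}{720}\right)^{2} = \frac{13335861361}{518400}$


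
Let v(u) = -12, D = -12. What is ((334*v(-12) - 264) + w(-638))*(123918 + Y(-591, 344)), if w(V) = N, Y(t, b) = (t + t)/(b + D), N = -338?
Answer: -47413382085/83 ≈ -5.7125e+8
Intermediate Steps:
Y(t, b) = 2*t/(-12 + b) (Y(t, b) = (t + t)/(b - 12) = (2*t)/(-12 + b) = 2*t/(-12 + b))
w(V) = -338
((334*v(-12) - 264) + w(-638))*(123918 + Y(-591, 344)) = ((334*(-12) - 264) - 338)*(123918 + 2*(-591)/(-12 + 344)) = ((-4008 - 264) - 338)*(123918 + 2*(-591)/332) = (-4272 - 338)*(123918 + 2*(-591)*(1/332)) = -4610*(123918 - 591/166) = -4610*20569797/166 = -47413382085/83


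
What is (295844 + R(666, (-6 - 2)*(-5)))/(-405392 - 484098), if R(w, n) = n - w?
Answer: -21087/63535 ≈ -0.33190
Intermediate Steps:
(295844 + R(666, (-6 - 2)*(-5)))/(-405392 - 484098) = (295844 + ((-6 - 2)*(-5) - 1*666))/(-405392 - 484098) = (295844 + (-8*(-5) - 666))/(-889490) = (295844 + (40 - 666))*(-1/889490) = (295844 - 626)*(-1/889490) = 295218*(-1/889490) = -21087/63535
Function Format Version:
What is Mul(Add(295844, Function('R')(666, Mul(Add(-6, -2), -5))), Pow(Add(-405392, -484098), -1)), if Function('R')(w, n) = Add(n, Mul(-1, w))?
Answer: Rational(-21087, 63535) ≈ -0.33190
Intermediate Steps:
Mul(Add(295844, Function('R')(666, Mul(Add(-6, -2), -5))), Pow(Add(-405392, -484098), -1)) = Mul(Add(295844, Add(Mul(Add(-6, -2), -5), Mul(-1, 666))), Pow(Add(-405392, -484098), -1)) = Mul(Add(295844, Add(Mul(-8, -5), -666)), Pow(-889490, -1)) = Mul(Add(295844, Add(40, -666)), Rational(-1, 889490)) = Mul(Add(295844, -626), Rational(-1, 889490)) = Mul(295218, Rational(-1, 889490)) = Rational(-21087, 63535)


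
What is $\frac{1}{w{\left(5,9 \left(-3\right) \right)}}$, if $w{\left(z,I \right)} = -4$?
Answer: $- \frac{1}{4} \approx -0.25$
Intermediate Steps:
$\frac{1}{w{\left(5,9 \left(-3\right) \right)}} = \frac{1}{-4} = - \frac{1}{4}$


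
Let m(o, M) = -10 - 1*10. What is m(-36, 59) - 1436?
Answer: -1456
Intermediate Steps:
m(o, M) = -20 (m(o, M) = -10 - 10 = -20)
m(-36, 59) - 1436 = -20 - 1436 = -1456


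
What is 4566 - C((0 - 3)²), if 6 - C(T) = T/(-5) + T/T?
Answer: 22796/5 ≈ 4559.2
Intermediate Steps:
C(T) = 5 + T/5 (C(T) = 6 - (T/(-5) + T/T) = 6 - (T*(-⅕) + 1) = 6 - (-T/5 + 1) = 6 - (1 - T/5) = 6 + (-1 + T/5) = 5 + T/5)
4566 - C((0 - 3)²) = 4566 - (5 + (0 - 3)²/5) = 4566 - (5 + (⅕)*(-3)²) = 4566 - (5 + (⅕)*9) = 4566 - (5 + 9/5) = 4566 - 1*34/5 = 4566 - 34/5 = 22796/5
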